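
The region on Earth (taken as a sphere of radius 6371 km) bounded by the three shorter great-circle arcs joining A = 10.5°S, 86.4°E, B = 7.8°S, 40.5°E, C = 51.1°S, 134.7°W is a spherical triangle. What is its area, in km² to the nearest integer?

49805563 km²

Side lengths (central angles): a = 2.1110, b = 1.9002, c = 0.7917 rad; semiperimeter s = 2.4014.
By l'Huilier's theorem, tan(E/4) = √[tan(s/2) tan((s−a)/2) tan((s−b)/2) tan((s−c)/2)], giving spherical excess E = 1.2271 rad.
Area = E·R² = 1.2271 × (6371)² ≈ 49805563 km².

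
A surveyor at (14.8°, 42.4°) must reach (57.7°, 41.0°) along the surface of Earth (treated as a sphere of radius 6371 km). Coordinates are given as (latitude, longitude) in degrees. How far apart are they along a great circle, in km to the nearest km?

In radians: φ₁ = 0.2583, φ₂ = 1.0071, Δλ = -1.400° = -0.0244 rad.
Haversine: a = sin²(Δφ/2) + cos φ₁ cos φ₂ sin²(Δλ/2) = 0.1337 + (0.9668)(0.5344)(0.0001) = 0.13381.
Central angle c = 2·arcsin(√a) = 0.74897 rad.
Distance = R·c = 6371 × 0.7490 ≈ 4772 km.

4772 km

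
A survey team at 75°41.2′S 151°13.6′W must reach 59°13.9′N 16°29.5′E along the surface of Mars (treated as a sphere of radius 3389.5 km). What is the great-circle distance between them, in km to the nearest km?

Let φ₁ = -1.3210 rad, φ₂ = 1.0338 rad, and Δλ = 2.9272 rad.
cos c = sin φ₁ sin φ₂ + cos φ₁ cos φ₂ cos Δλ = (-0.9690)(0.8592) + (0.2472)(0.5116)(-0.9771) = -0.95615,
so c = arccos(-0.95615) = 2.84435 rad.
Distance = R·c = 3389.5 × 2.8444 ≈ 9641 km.

9641 km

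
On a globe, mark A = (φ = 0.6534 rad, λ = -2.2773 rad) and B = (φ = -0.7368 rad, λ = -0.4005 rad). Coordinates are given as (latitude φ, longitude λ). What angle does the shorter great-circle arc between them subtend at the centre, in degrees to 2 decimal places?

125.85°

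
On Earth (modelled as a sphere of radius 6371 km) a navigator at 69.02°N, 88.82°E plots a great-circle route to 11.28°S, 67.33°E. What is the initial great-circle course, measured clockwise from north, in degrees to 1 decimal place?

201.3°

With φ₁ = 1.2046, φ₂ = -0.1969, Δλ = -0.3751 rad, the forward-azimuth formula gives
θ = atan2( sin Δλ cos φ₂ , cos φ₁ sin φ₂ − sin φ₁ cos φ₂ cos Δλ ) = atan2(-0.3593, -0.9220) = -158.71°.
Adding 360° brings this into [0°, 360°): 201.3°.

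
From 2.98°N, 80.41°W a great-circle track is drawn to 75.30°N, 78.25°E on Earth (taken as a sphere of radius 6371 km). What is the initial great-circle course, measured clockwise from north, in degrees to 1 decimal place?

5.4°

Δλ = 158.660° = 2.7691 rad.
y = sin Δλ · cos φ₂ = (0.3639)(0.2538) = 0.0923
x = cos φ₁ sin φ₂ − sin φ₁ cos φ₂ cos Δλ = (0.9986)(0.9673) − (0.0520)(0.2538)(-0.9314) = 0.9782
θ = atan2(y, x) = 5.39°, so the bearing is 5.4°.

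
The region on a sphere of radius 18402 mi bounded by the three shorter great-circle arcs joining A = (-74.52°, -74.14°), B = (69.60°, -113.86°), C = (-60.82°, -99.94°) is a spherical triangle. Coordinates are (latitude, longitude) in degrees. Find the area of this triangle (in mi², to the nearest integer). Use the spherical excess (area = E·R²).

93228159 mi²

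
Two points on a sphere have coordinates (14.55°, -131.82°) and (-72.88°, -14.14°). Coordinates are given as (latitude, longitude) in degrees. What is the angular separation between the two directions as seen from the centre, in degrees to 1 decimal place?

With latitudes φ₁ = 14.550°, φ₂ = -72.880° and longitude difference Δλ = 117.680°:
cos c = sin φ₁ sin φ₂ + cos φ₁ cos φ₂ cos Δλ = (0.2512)(-0.9557) + (0.9679)(0.2944)(-0.4645) = -0.37245,
so c = arccos(-0.37245) = 1.95245 rad.
So the angular separation is 111.9°.

111.9°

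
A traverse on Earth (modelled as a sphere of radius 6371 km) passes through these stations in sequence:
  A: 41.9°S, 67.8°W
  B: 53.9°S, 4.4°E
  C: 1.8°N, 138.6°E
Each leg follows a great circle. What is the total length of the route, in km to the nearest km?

18180 km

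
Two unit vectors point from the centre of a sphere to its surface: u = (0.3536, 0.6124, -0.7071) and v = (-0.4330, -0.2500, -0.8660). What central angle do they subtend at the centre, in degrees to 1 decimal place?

u·v = 0.3061; |u| = 1.0000, |v| = 1.0000.
cos θ = (u·v)/(|u||v|) = 0.3061, so θ = 72.2°.

72.2°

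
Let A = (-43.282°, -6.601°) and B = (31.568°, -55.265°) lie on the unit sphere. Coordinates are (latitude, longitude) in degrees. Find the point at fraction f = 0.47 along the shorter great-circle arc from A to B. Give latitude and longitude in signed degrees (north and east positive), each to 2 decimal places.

Central angle δ = 1.5200 rad. Interpolating on the sphere with fraction f = 0.47:
P = [sin((1−f)δ)·A + sin(fδ)·B] / sin δ = 0.7222·A + 0.6560·B in Cartesian coordinates,
giving P = (0.8407, -0.5198, -0.1517), i.e. latitude -8.72°, longitude -31.73°.

-8.72°, -31.73°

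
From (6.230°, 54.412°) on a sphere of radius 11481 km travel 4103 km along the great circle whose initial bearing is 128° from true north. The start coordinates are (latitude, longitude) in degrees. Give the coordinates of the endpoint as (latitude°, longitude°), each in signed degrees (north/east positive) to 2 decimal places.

Angular distance δ = d/R = 4103/11481 = 0.35737 rad; initial bearing θ = 2.2340 rad.
sin φ₂ = sin φ₁ cos δ + cos φ₁ sin δ cos θ = (0.1085)(0.9368) + (0.9941)(0.3498)(-0.6157) = -0.1124, so φ₂ = -6.46°.
Δλ = atan2(sin θ sin δ cos φ₁, cos δ − sin φ₁ sin φ₂) = atan2(0.2740, 0.9490) = 16.106°.
λ₂ = 54.412° + 16.106° = 70.52°.

-6.46°, 70.52°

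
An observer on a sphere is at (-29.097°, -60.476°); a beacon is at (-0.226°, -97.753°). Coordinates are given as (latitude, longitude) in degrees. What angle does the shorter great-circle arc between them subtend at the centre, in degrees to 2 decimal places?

With latitudes φ₁ = -29.097°, φ₂ = -0.226° and longitude difference Δλ = -37.277°:
cos c = sin φ₁ sin φ₂ + cos φ₁ cos φ₂ cos Δλ = (-0.4863)(-0.0039) + (0.8738)(1.0000)(0.7957) = 0.69721,
so c = arccos(0.69721) = 0.79930 rad.
So the angular separation is 45.80°.

45.80°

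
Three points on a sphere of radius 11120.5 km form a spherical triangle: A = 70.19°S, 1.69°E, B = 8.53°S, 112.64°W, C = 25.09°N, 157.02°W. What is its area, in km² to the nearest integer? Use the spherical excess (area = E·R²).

113883564 km²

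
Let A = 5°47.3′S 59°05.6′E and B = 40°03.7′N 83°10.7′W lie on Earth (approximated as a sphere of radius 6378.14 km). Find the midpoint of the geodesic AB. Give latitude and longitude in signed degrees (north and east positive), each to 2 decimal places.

The central angle between A and B is δ = 2.3012 rad.
With f = 0.5, the slerp weights are sin((1−f)δ)/sin δ = 1.2256 and sin(fδ)/sin δ = 1.2256.
Weighted sum of the unit vectors: (1.2256)·(0.5110,0.8536,-0.1009) + (1.2256)·(0.0909,-0.7599,0.6436) = (0.7378, 0.1148, 0.6652).
Converting back: φ = atan2(z, √(x²+y²)) = 41.70°, λ = atan2(y, x) = 8.85°.

41.70°, 8.85°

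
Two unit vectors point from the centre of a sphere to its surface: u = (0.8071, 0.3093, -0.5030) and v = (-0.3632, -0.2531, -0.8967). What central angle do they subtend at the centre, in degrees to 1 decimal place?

85.4°

u·v = 0.0796; |u| = 1.0000, |v| = 1.0000.
cos θ = (u·v)/(|u||v|) = 0.0796, so θ = 85.4°.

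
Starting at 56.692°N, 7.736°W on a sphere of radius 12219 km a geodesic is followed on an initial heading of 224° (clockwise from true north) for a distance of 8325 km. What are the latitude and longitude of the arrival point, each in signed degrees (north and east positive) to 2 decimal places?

23.60°, -36.25°

Angular distance δ = d/R = 8325/12219 = 0.68132 rad; initial bearing θ = 3.9095 rad.
sin φ₂ = sin φ₁ cos δ + cos φ₁ sin δ cos θ = (0.8357)(0.7767) + (0.5491)(0.6298)(-0.7193) = 0.4004, so φ₂ = 23.60°.
Δλ = atan2(sin θ sin δ cos φ₁, cos δ − sin φ₁ sin φ₂) = atan2(-0.2403, 0.4422) = -28.518°.
λ₂ = -7.736° − 28.518° = -36.25°.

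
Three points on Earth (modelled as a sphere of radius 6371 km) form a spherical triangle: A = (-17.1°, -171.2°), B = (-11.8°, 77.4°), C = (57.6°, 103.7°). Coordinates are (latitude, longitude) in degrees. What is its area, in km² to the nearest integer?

Side lengths (central angles): a = 1.2687, b = 1.7768, c = 1.8559 rad; semiperimeter s = 2.4507.
By l'Huilier's theorem, tan(E/4) = √[tan(s/2) tan((s−a)/2) tan((s−b)/2) tan((s−c)/2)], giving spherical excess E = 1.6828 rad.
Area = E·R² = 1.6828 × (6371)² ≈ 68302603 km².

68302603 km²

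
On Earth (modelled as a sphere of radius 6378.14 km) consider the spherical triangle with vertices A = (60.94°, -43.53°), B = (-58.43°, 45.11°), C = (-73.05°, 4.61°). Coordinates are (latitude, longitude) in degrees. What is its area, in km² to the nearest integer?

Side lengths (central angles): a = 0.3735, b = 2.4063, c = 2.4019 rad; semiperimeter s = 2.5909.
By l'Huilier's theorem, tan(E/4) = √[tan(s/2) tan((s−a)/2) tan((s−b)/2) tan((s−c)/2)], giving spherical excess E = 0.9785 rad.
Area = E·R² = 0.9785 × (6378.14)² ≈ 39807150 km².

39807150 km²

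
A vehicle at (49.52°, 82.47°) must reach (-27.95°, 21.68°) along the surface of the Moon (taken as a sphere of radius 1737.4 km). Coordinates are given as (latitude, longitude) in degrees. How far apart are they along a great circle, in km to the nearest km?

2862 km

In radians: φ₁ = 0.8643, φ₂ = -0.4878, Δλ = -60.790° = -1.0610 rad.
Haversine: a = sin²(Δφ/2) + cos φ₁ cos φ₂ sin²(Δλ/2) = 0.3915 + (0.6492)(0.8834)(0.2560) = 0.53833.
Central angle c = 2·arcsin(√a) = 1.64753 rad.
Distance = R·c = 1737.4 × 1.6475 ≈ 2862 km.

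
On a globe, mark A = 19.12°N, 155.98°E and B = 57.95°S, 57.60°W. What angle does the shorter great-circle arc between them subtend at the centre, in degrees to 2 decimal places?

134.05°

In radians: φ₁ = 0.3337, φ₂ = -1.0114, Δλ = 146.420° = 2.5555 rad.
cos c = sin φ₁ sin φ₂ + cos φ₁ cos φ₂ cos Δλ = (0.3275)(-0.8476) + (0.9448)(0.5307)(-0.8331) = -0.69534,
so c = arccos(-0.69534) = 2.33968 rad.
So the angular separation is 134.05°.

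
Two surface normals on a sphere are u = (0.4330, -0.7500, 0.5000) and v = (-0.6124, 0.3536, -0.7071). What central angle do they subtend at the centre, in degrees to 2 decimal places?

152.12°

u·v = -0.8839; |u| = 1.0000, |v| = 1.0000.
cos θ = (u·v)/(|u||v|) = -0.8839, so θ = 152.12°.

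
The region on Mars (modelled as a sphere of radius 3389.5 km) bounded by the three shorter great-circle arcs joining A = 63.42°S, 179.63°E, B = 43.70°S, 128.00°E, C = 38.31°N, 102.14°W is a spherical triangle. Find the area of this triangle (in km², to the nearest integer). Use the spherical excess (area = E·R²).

11875319 km²

Side lengths (central angles): a = 2.4847, b = 2.0746, c = 0.6117 rad; semiperimeter s = 2.5855.
By l'Huilier's theorem, tan(E/4) = √[tan(s/2) tan((s−a)/2) tan((s−b)/2) tan((s−c)/2)], giving spherical excess E = 1.0337 rad.
Area = E·R² = 1.0337 × (3389.5)² ≈ 11875319 km².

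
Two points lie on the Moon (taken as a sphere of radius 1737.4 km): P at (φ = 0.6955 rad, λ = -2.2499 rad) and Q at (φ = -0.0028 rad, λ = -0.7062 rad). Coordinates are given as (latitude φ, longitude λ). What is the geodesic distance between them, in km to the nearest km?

2696 km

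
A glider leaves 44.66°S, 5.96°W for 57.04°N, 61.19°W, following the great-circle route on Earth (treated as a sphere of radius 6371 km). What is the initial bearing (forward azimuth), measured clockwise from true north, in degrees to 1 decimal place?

331.3°

With φ₁ = -0.7795, φ₂ = 0.9955, Δλ = -0.9639 rad, the forward-azimuth formula gives
θ = atan2( sin Δλ cos φ₂ , cos φ₁ sin φ₂ − sin φ₁ cos φ₂ cos Δλ ) = atan2(-0.4469, 0.8149) = -28.74°.
Adding 360° brings this into [0°, 360°): 331.3°.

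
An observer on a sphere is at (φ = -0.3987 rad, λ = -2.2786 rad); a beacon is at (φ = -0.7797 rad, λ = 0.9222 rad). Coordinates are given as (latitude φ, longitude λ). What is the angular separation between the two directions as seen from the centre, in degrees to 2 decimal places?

112.41°

With latitudes φ₁ = -22.844°, φ₂ = -44.674° and longitude difference Δλ = -176.608°:
cos c = sin φ₁ sin φ₂ + cos φ₁ cos φ₂ cos Δλ = (-0.3882)(-0.7031) + (0.9216)(0.7111)(-0.9982) = -0.38126,
so c = arccos(-0.38126) = 1.96195 rad.
So the angular separation is 112.41°.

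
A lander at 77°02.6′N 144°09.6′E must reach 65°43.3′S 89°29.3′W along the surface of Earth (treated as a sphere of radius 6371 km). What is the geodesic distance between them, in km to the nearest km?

17854 km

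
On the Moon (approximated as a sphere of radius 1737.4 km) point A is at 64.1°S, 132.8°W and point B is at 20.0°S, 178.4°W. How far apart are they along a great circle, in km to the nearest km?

1622 km

In radians: φ₁ = -1.1188, φ₂ = -0.3491, Δλ = -45.600° = -0.7959 rad.
cos c = sin φ₁ sin φ₂ + cos φ₁ cos φ₂ cos Δλ = (-0.8996)(-0.3420) + (0.4368)(0.9397)(0.6997) = 0.59485,
so c = arccos(0.59485) = 0.93372 rad.
Distance = R·c = 1737.4 × 0.9337 ≈ 1622 km.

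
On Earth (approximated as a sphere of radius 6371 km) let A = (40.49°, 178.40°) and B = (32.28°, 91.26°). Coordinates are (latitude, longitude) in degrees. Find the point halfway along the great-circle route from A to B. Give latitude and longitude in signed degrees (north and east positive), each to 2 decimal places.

The central angle between A and B is δ = 1.1822 rad.
With f = 0.5, the slerp weights are sin((1−f)δ)/sin δ = 0.6022 and sin(fδ)/sin δ = 0.6022.
Weighted sum of the unit vectors: (0.6022)·(-0.7602,0.0212,0.6493) + (0.6022)·(-0.0186,0.8452,0.5341) = (-0.4690, 0.5218, 0.7126).
Converting back: φ = atan2(z, √(x²+y²)) = 45.45°, λ = atan2(y, x) = 131.95°.

45.45°, 131.95°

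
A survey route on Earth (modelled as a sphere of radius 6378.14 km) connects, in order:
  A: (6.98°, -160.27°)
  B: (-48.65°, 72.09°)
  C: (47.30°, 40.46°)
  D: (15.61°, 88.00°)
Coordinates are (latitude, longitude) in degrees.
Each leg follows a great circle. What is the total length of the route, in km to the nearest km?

Leg A→B: central angle 2.0848 rad, distance 13297.4 km.
Leg B→C: central angle 1.7418 rad, distance 11109.7 km.
Leg C→D: central angle 0.8780 rad, distance 5600.1 km.
Total: 13297.4 + 11109.7 + 5600.1 ≈ 30007 km.

30007 km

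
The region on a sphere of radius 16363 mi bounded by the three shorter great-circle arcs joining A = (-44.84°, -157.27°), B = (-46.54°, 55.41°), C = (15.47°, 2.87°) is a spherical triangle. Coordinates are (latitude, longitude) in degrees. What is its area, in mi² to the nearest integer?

Side lengths (central angles): a = 1.3596, b = 2.5514, c = 1.4693 rad; semiperimeter s = 2.6902.
By l'Huilier's theorem, tan(E/4) = √[tan(s/2) tan((s−a)/2) tan((s−b)/2) tan((s−c)/2)], giving spherical excess E = 1.5482 rad.
Area = E·R² = 1.5482 × (16363)² ≈ 414524901 mi².

414524901 mi²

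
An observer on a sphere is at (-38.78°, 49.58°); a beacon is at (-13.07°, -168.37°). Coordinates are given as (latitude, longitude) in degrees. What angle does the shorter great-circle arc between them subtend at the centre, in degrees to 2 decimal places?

117.20°

With latitudes φ₁ = -38.780°, φ₂ = -13.070° and longitude difference Δλ = 142.050°:
Haversine: a = sin²(Δφ/2) + cos φ₁ cos φ₂ sin²(Δλ/2) = 0.0495 + (0.7796)(0.9741)(0.8943) = 0.72858.
Central angle c = 2·arcsin(√a) = 2.04559 rad.
So the angular separation is 117.20°.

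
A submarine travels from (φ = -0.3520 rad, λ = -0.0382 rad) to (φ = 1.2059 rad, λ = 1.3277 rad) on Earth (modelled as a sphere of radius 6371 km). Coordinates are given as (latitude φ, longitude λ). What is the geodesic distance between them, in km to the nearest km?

11643 km

With latitudes φ₁ = -20.168°, φ₂ = 69.093° and longitude difference Δλ = 78.260°:
cos c = sin φ₁ sin φ₂ + cos φ₁ cos φ₂ cos Δλ = (-0.3448)(0.9342) + (0.9387)(0.3569)(0.2035) = -0.25392,
so c = arccos(-0.25392) = 1.82753 rad.
Distance = R·c = 6371 × 1.8275 ≈ 11643 km.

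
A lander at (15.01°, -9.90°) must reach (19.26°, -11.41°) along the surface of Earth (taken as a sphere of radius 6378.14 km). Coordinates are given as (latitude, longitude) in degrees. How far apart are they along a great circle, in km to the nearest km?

In radians: φ₁ = 0.2620, φ₂ = 0.3362, Δλ = -1.510° = -0.0264 rad.
Haversine: a = sin²(Δφ/2) + cos φ₁ cos φ₂ sin²(Δλ/2) = 0.0014 + (0.9659)(0.9440)(0.0002) = 0.00153.
Central angle c = 2·arcsin(√a) = 0.07833 rad.
Distance = R·c = 6378.14 × 0.0783 ≈ 500 km.

500 km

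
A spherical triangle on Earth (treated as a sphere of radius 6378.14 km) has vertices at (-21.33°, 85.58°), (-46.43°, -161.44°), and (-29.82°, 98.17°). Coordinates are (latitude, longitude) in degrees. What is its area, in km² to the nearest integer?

1734206 km²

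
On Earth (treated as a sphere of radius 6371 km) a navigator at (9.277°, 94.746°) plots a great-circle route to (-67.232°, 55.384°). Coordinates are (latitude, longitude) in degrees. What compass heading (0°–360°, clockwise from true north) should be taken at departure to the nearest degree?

194°

With φ₁ = 0.1619, φ₂ = -1.1734, Δλ = -0.6870 rad, the forward-azimuth formula gives
θ = atan2( sin Δλ cos φ₂ , cos φ₁ sin φ₂ − sin φ₁ cos φ₂ cos Δλ ) = atan2(-0.2454, -0.9583) = -165.63°.
Adding 360° brings this into [0°, 360°): 194°.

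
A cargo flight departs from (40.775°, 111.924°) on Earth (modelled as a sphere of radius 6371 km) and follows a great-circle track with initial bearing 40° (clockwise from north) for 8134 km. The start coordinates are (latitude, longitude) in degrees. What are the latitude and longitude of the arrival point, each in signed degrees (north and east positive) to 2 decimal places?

48.12°, -135.22°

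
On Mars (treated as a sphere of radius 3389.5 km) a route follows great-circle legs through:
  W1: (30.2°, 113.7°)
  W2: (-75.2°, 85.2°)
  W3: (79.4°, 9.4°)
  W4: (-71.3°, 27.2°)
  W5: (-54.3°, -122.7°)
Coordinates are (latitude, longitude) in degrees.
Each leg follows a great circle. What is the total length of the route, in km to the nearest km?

27833 km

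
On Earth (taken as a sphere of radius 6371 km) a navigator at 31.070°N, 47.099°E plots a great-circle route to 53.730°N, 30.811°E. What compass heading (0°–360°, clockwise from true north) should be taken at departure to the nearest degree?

With φ₁ = 0.5423, φ₂ = 0.9378, Δλ = -0.2843 rad, the forward-azimuth formula gives
θ = atan2( sin Δλ cos φ₂ , cos φ₁ sin φ₂ − sin φ₁ cos φ₂ cos Δλ ) = atan2(-0.1659, 0.3975) = -22.66°.
Adding 360° brings this into [0°, 360°): 337°.

337°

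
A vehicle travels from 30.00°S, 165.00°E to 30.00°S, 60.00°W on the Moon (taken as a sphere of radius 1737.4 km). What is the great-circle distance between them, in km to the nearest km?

In radians: φ₁ = -0.5236, φ₂ = -0.5236, Δλ = 135.000° = 2.3562 rad.
Haversine: a = sin²(Δφ/2) + cos φ₁ cos φ₂ sin²(Δλ/2) = 0.0000 + (0.8660)(0.8660)(0.8536) = 0.64017.
Central angle c = 2·arcsin(√a) = 1.85493 rad.
Distance = R·c = 1737.4 × 1.8549 ≈ 3223 km.

3223 km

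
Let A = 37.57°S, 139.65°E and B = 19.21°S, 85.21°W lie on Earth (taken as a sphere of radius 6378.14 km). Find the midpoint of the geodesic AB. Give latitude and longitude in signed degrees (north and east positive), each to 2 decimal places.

-54.19°, -140.83°

The central angle between A and B is δ = 1.9070 rad.
With f = 0.5, the slerp weights are sin((1−f)δ)/sin δ = 0.8638 and sin(fδ)/sin δ = 0.8638.
Weighted sum of the unit vectors: (0.8638)·(-0.6041,0.5132,-0.6097) + (0.8638)·(0.0789,-0.9410,-0.3290) = (-0.4537, -0.3696, -0.8109).
Converting back: φ = atan2(z, √(x²+y²)) = -54.19°, λ = atan2(y, x) = -140.83°.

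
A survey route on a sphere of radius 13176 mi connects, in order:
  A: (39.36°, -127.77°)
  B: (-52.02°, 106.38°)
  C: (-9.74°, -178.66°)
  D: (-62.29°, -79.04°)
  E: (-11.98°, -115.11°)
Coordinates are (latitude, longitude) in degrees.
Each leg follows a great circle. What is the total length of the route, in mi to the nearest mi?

Leg A→B: central angle 2.4631 rad, distance 32454.4 mi.
Leg B→C: central angle 1.2758 rad, distance 16809.9 mi.
Leg C→D: central angle 1.4975 rad, distance 19731.6 mi.
Leg D→E: central angle 0.9867 rad, distance 13000.9 mi.
Total: 32454.4 + 16809.9 + 19731.6 + 13000.9 ≈ 81997 mi.

81997 mi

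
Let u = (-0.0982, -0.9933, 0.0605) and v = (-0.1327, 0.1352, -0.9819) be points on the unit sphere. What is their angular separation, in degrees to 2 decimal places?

100.41°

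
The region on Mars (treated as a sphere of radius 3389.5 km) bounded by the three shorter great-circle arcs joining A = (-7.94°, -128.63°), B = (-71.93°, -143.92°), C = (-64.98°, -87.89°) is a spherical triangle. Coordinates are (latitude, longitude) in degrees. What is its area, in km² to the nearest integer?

Side lengths (central angles): a = 0.3632, b = 1.1124, c = 1.1289 rad; semiperimeter s = 1.3022.
By l'Huilier's theorem, tan(E/4) = √[tan(s/2) tan((s−a)/2) tan((s−b)/2) tan((s−c)/2)], giving spherical excess E = 0.2260 rad.
Area = E·R² = 0.2260 × (3389.5)² ≈ 2596063 km².

2596063 km²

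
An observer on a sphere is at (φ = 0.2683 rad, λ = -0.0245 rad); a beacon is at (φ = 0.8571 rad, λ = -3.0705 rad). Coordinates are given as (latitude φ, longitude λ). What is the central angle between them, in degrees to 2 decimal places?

In radians: φ₁ = 0.2683, φ₂ = 0.8571, Δλ = -174.523° = -3.0460 rad.
cos c = sin φ₁ sin φ₂ + cos φ₁ cos φ₂ cos Δλ = (0.2651)(0.7559) + (0.9642)(0.6546)(-0.9954) = -0.42793,
so c = arccos(-0.42793) = 2.01300 rad.
So the angular separation is 115.34°.

115.34°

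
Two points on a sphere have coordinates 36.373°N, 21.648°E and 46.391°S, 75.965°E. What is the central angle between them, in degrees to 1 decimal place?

96.1°

With latitudes φ₁ = 36.373°, φ₂ = -46.391° and longitude difference Δλ = 54.317°:
cos c = sin φ₁ sin φ₂ + cos φ₁ cos φ₂ cos Δλ = (0.5930)(-0.7241) + (0.8052)(0.6897)(0.5833) = -0.10546,
so c = arccos(-0.10546) = 1.67645 rad.
So the angular separation is 96.1°.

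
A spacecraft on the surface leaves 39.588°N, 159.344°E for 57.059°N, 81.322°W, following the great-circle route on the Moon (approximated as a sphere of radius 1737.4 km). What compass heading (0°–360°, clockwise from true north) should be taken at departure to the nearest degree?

30°

Δλ = 119.334° = 2.0828 rad.
y = sin Δλ · cos φ₂ = (0.8718)(0.5438) = 0.4741
x = cos φ₁ sin φ₂ − sin φ₁ cos φ₂ cos Δλ = (0.7706)(0.8392) − (0.6373)(0.5438)(-0.4899) = 0.8165
θ = atan2(y, x) = 30.14°, so the bearing is 30°.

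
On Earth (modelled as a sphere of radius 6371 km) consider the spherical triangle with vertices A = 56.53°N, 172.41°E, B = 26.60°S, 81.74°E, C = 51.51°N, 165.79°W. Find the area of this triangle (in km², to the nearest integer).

Side lengths (central angles): a = 2.1690, b = 0.2388, c = 1.9598 rad; semiperimeter s = 2.1838.
By l'Huilier's theorem, tan(E/4) = √[tan(s/2) tan((s−a)/2) tan((s−b)/2) tan((s−c)/2)], giving spherical excess E = 0.1939 rad.
Area = E·R² = 0.1939 × (6371)² ≈ 7870881 km².

7870881 km²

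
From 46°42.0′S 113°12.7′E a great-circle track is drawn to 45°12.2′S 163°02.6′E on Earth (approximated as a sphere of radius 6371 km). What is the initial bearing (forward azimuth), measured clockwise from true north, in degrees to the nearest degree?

Δλ = 49.832° = 0.8697 rad.
y = sin Δλ · cos φ₂ = (0.7642)(0.7046) = 0.5384
x = cos φ₁ sin φ₂ − sin φ₁ cos φ₂ cos Δλ = (0.6858)(-0.7096) − (-0.7278)(0.7046)(0.6450) = -0.1559
θ = atan2(y, x) = 106.15°, so the bearing is 106°.

106°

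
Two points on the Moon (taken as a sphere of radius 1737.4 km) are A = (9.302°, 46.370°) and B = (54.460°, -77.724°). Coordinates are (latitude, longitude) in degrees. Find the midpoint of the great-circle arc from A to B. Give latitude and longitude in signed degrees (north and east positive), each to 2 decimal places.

50.02°, 10.31°

The central angle between A and B is δ = 1.7620 rad.
With f = 0.5, the slerp weights are sin((1−f)δ)/sin δ = 0.7857 and sin(fδ)/sin δ = 0.7857.
Weighted sum of the unit vectors: (0.7857)·(0.6809,0.7143,0.1616) + (0.7857)·(0.1236,-0.5680,0.8137) = (0.6321, 0.1150, 0.7663).
Converting back: φ = atan2(z, √(x²+y²)) = 50.02°, λ = atan2(y, x) = 10.31°.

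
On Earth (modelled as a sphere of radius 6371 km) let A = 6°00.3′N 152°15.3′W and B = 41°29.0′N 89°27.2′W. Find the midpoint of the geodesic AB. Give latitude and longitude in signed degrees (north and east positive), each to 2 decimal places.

27.18°, -125.76°

Central angle δ = 1.1485 rad. Interpolating on the sphere with fraction f = 0.5:
P = [sin((1−f)δ)·A + sin(fδ)·B] / sin δ = 0.5955·A + 0.5955·B in Cartesian coordinates,
giving P = (-0.5199, -0.7218, 0.4568), i.e. latitude 27.18°, longitude -125.76°.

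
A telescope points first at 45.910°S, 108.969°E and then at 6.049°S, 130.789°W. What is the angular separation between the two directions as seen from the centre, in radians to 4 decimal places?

1.8471 rad

Let φ₁ = -0.8013 rad, φ₂ = -0.1056 rad, and Δλ = 2.0986 rad.
cos c = sin φ₁ sin φ₂ + cos φ₁ cos φ₂ cos Δλ = (-0.7182)(-0.1054) + (0.6958)(0.9944)(-0.5037) = -0.27280,
so c = arccos(-0.27280) = 1.84709 rad.
So the angular separation is 1.8471 rad.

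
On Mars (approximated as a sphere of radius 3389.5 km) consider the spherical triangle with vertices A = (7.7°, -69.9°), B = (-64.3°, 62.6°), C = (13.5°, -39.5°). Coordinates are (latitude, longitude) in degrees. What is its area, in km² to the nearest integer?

Side lengths (central angles): a = 1.8742, b = 0.5308, c = 1.9944 rad; semiperimeter s = 2.1997.
By l'Huilier's theorem, tan(E/4) = √[tan(s/2) tan((s−a)/2) tan((s−b)/2) tan((s−c)/2)], giving spherical excess E = 0.7566 rad.
Area = E·R² = 0.7566 × (3389.5)² ≈ 8692578 km².

8692578 km²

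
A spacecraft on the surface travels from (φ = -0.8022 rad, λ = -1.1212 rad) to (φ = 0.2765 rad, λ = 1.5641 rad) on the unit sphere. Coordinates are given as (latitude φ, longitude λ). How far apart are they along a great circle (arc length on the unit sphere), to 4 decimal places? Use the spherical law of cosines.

2.4924

Let φ₁ = -0.8022 rad, φ₂ = 0.2765 rad, and Δλ = 2.6853 rad.
cos c = sin φ₁ sin φ₂ + cos φ₁ cos φ₂ cos Δλ = (-0.7189)(0.2730) + (0.6951)(0.9620)(-0.8977) = -0.79656,
so c = arccos(-0.79656) = 2.49238 rad.
On the unit sphere the arc length equals the central angle: 2.4924.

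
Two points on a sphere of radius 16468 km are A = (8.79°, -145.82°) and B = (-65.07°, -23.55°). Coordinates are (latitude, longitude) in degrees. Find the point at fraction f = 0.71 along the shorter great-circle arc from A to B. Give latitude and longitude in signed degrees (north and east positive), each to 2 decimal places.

-60.10°, -97.03°

Central angle δ = 1.9401 rad. Interpolating on the sphere with fraction f = 0.71:
P = [sin((1−f)δ)·A + sin(fδ)·B] / sin δ = 0.5720·A + 1.0523·B in Cartesian coordinates,
giving P = (-0.0610, -0.4948, -0.8669), i.e. latitude -60.10°, longitude -97.03°.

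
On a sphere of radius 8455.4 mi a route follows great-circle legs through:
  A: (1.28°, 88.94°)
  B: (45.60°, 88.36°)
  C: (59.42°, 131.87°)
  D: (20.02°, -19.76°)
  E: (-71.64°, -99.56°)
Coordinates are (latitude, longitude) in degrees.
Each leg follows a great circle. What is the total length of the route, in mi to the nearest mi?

Leg A→B: central angle 0.7736 rad, distance 6540.9 mi.
Leg B→C: central angle 0.5090 rad, distance 4303.4 mi.
Leg C→D: central angle 1.6970 rad, distance 14348.7 mi.
Leg D→E: central angle 1.8468 rad, distance 15615.4 mi.
Total: 6540.9 + 4303.4 + 14348.7 + 15615.4 ≈ 40808 mi.

40808 mi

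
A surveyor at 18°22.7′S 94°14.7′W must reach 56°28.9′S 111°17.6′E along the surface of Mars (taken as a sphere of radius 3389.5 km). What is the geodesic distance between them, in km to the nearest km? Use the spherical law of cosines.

With latitudes φ₁ = -18.378°, φ₂ = -56.482° and longitude difference Δλ = -154.462°:
cos c = sin φ₁ sin φ₂ + cos φ₁ cos φ₂ cos Δλ = (-0.3153)(-0.8337) + (0.9490)(0.5522)(-0.9023) = -0.20998,
so c = arccos(-0.20998) = 1.78235 rad.
Distance = R·c = 3389.5 × 1.7823 ≈ 6041 km.

6041 km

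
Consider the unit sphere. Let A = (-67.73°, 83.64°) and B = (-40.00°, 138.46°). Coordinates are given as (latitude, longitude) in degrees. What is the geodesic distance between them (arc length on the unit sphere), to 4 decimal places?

0.7042

In radians: φ₁ = -1.1821, φ₂ = -0.6981, Δλ = 54.820° = 0.9568 rad.
cos c = sin φ₁ sin φ₂ + cos φ₁ cos φ₂ cos Δλ = (-0.9254)(-0.6428) + (0.3790)(0.7660)(0.5761) = 0.76210,
so c = arccos(0.76210) = 0.70424 rad.
On the unit sphere the arc length equals the central angle: 0.7042.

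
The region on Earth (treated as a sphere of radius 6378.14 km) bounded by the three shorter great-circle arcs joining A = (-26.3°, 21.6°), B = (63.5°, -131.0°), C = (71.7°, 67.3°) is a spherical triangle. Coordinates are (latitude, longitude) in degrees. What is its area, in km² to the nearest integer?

34600656 km²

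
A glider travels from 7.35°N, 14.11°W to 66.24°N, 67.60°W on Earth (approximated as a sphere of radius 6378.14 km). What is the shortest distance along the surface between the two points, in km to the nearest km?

7705 km

Let φ₁ = 0.1283 rad, φ₂ = 1.1561 rad, and Δλ = -0.9336 rad.
cos c = sin φ₁ sin φ₂ + cos φ₁ cos φ₂ cos Δλ = (0.1279)(0.9152) + (0.9918)(0.4029)(0.5950) = 0.35483,
so c = arccos(0.35483) = 1.20806 rad.
Distance = R·c = 6378.14 × 1.2081 ≈ 7705 km.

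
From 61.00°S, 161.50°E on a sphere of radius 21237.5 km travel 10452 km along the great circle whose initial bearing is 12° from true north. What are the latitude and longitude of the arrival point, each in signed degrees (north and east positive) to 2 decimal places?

Angular distance δ = d/R = 10452/21237.5 = 0.49215 rad; initial bearing θ = 0.2094 rad.
sin φ₂ = sin φ₁ cos δ + cos φ₁ sin δ cos θ = (-0.8746)(0.8813) + (0.4848)(0.4725)(0.9781) = -0.5467, so φ₂ = -33.14°.
Δλ = atan2(sin θ sin δ cos φ₁, cos δ − sin φ₁ sin φ₂) = atan2(0.0476, 0.4031) = 6.738°.
λ₂ = 161.500° + 6.738° = 168.24°.

-33.14°, 168.24°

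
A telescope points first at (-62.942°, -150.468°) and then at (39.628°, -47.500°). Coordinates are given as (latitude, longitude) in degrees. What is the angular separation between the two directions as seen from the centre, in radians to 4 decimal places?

2.2739 rad

Let φ₁ = -1.0985 rad, φ₂ = 0.6916 rad, and Δλ = 1.7971 rad.
Haversine: a = sin²(Δφ/2) + cos φ₁ cos φ₂ sin²(Δλ/2) = 0.6088 + (0.4549)(0.7702)(0.6122) = 0.82331.
Central angle c = 2·arcsin(√a) = 2.27393 rad.
So the angular separation is 2.2739 rad.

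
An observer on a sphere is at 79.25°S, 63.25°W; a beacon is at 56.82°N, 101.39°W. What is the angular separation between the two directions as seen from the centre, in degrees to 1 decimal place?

With latitudes φ₁ = -79.250°, φ₂ = 56.820° and longitude difference Δλ = -38.140°:
Haversine: a = sin²(Δφ/2) + cos φ₁ cos φ₂ sin²(Δλ/2) = 0.8601 + (0.1865)(0.5473)(0.1067) = 0.87099.
Central angle c = 2·arcsin(√a) = 2.40682 rad.
So the angular separation is 137.9°.

137.9°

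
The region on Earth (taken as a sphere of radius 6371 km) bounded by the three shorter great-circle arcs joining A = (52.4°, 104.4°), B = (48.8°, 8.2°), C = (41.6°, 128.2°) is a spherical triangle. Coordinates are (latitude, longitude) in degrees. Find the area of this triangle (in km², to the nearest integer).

1943430 km²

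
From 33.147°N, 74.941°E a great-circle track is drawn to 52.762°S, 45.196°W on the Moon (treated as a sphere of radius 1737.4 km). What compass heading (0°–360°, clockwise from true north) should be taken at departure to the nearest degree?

Δλ = -120.137° = -2.0968 rad.
y = sin Δλ · cos φ₂ = (-0.8648)(0.6051) = -0.5233
x = cos φ₁ sin φ₂ − sin φ₁ cos φ₂ cos Δλ = (0.8373)(-0.7961) − (0.5468)(0.6051)(-0.5021) = -0.5005
θ = atan2(y, x) = -133.72°; adding 360° gives 226°.

226°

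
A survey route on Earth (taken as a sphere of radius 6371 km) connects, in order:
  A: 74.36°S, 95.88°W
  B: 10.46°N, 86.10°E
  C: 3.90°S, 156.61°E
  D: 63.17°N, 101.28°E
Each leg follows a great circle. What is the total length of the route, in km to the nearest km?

29629 km

Leg A→B: central angle 2.0262 rad, distance 12908.6 km.
Leg B→C: central angle 1.2504 rad, distance 7966.0 km.
Leg C→D: central angle 1.3741 rad, distance 8754.2 km.
Total: 12908.6 + 7966.0 + 8754.2 ≈ 29629 km.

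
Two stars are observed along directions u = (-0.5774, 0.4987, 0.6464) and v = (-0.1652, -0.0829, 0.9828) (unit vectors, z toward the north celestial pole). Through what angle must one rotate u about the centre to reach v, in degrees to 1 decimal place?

u·v = 0.6893; |u| = 1.0000, |v| = 1.0000.
cos θ = (u·v)/(|u||v|) = 0.6893, so θ = 46.4°.

46.4°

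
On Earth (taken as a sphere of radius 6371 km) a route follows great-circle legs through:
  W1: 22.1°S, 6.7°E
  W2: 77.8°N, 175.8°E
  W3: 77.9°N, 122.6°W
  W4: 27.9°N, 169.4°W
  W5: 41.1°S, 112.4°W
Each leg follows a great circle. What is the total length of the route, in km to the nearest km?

30858 km

Leg W1→W2: central angle 2.1652 rad, distance 13794.3 km.
Leg W2→W3: central angle 0.2160 rad, distance 1375.9 km.
Leg W3→W4: central angle 0.9467 rad, distance 6031.5 km.
Leg W4→W5: central angle 1.5157 rad, distance 9656.3 km.
Total: 13794.3 + 1375.9 + 6031.5 + 9656.3 ≈ 30858 km.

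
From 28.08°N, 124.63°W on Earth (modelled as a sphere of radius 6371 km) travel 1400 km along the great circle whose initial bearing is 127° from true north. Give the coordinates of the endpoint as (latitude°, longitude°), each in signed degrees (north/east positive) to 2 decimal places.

20.10°, -113.95°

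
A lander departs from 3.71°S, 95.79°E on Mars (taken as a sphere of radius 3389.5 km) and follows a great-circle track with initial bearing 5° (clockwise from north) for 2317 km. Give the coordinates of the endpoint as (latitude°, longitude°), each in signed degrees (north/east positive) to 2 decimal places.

35.29°, 99.66°

Angular distance δ = d/R = 2317/3389.5 = 0.68358 rad; initial bearing θ = 0.0873 rad.
sin φ₂ = sin φ₁ cos δ + cos φ₁ sin δ cos θ = (-0.0647)(0.7753) + (0.9979)(0.6316)(0.9962) = 0.5777, so φ₂ = 35.29°.
Δλ = atan2(sin θ sin δ cos φ₁, cos δ − sin φ₁ sin φ₂) = atan2(0.0549, 0.8127) = 3.867°.
λ₂ = 95.790° + 3.867° = 99.66°.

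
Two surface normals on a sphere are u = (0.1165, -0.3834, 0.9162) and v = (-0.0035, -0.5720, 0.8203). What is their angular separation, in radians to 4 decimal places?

u·v = 0.9705; |u| = 1.0000, |v| = 1.0000.
cos θ = (u·v)/(|u||v|) = 0.9704, so θ = 0.2438 rad.

0.2438 rad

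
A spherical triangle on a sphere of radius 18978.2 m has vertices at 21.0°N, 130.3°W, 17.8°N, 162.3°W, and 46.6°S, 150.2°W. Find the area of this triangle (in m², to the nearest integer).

124526761 m²

Side lengths (central angles): a = 1.1400, b = 1.2209, c = 0.5289 rad; semiperimeter s = 1.4449.
By l'Huilier's theorem, tan(E/4) = √[tan(s/2) tan((s−a)/2) tan((s−b)/2) tan((s−c)/2)], giving spherical excess E = 0.3457 rad.
Area = E·R² = 0.3457 × (18978.2)² ≈ 124526761 m².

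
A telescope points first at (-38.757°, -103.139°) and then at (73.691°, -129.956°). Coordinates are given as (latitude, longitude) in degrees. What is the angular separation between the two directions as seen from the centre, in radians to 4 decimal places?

Let φ₁ = -0.6764 rad, φ₂ = 1.2862 rad, and Δλ = -0.4680 rad.
cos c = sin φ₁ sin φ₂ + cos φ₁ cos φ₂ cos Δλ = (-0.6260)(0.9598) + (0.7798)(0.2808)(0.8925) = -0.40540,
so c = arccos(-0.40540) = 1.98821 rad.
So the angular separation is 1.9882 rad.

1.9882 rad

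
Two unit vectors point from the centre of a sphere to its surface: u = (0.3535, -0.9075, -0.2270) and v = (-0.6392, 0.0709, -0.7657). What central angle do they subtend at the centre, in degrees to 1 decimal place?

96.7°

u·v = -0.1165; |u| = 1.0000, |v| = 0.9999.
cos θ = (u·v)/(|u||v|) = -0.1165, so θ = 96.7°.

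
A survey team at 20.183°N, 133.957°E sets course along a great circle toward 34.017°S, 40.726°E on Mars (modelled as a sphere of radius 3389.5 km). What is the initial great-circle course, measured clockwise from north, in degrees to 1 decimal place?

238.4°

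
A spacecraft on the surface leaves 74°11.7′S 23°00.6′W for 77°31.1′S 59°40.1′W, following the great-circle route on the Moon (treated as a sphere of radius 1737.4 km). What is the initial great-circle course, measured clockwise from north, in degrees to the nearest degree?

232°

Δλ = -36.658° = -0.6398 rad.
y = sin Δλ · cos φ₂ = (-0.5970)(0.2161) = -0.1290
x = cos φ₁ sin φ₂ − sin φ₁ cos φ₂ cos Δλ = (0.2724)(-0.9764) − (-0.9622)(0.2161)(0.8022) = -0.0991
θ = atan2(y, x) = -127.52°; adding 360° gives 232°.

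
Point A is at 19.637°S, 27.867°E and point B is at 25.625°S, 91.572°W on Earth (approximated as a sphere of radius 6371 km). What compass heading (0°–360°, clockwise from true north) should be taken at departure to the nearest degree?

Δλ = -119.439° = -2.0846 rad.
y = sin Δλ · cos φ₂ = (-0.8709)(0.9016) = -0.7852
x = cos φ₁ sin φ₂ − sin φ₁ cos φ₂ cos Δλ = (0.9418)(-0.4325) − (-0.3361)(0.9016)(-0.4915) = -0.5563
θ = atan2(y, x) = -125.31°; adding 360° gives 235°.

235°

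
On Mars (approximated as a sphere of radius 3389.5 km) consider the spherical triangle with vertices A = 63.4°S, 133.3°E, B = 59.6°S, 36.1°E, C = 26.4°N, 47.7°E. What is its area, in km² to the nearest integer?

Side lengths (central angles): a = 1.5103, b = 1.9464, c = 0.7335 rad; semiperimeter s = 2.0951.
By l'Huilier's theorem, tan(E/4) = √[tan(s/2) tan((s−a)/2) tan((s−b)/2) tan((s−c)/2)], giving spherical excess E = 0.7024 rad.
Area = E·R² = 0.7024 × (3389.5)² ≈ 8070009 km².

8070009 km²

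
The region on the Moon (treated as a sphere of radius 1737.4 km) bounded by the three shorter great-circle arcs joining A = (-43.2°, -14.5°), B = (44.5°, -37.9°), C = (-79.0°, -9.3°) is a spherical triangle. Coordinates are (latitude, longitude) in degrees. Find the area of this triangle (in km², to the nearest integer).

723636 km²

Side lengths (central angles): a = 2.1755, b = 0.6258, c = 1.5734 rad; semiperimeter s = 2.1874.
By l'Huilier's theorem, tan(E/4) = √[tan(s/2) tan((s−a)/2) tan((s−b)/2) tan((s−c)/2)], giving spherical excess E = 0.2397 rad.
Area = E·R² = 0.2397 × (1737.4)² ≈ 723636 km².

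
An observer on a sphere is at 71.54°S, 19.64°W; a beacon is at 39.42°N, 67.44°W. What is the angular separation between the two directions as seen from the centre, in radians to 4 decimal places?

2.0242 rad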